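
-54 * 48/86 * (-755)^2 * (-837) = 618335758800/43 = 14379901367.44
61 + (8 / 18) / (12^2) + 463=169777 / 324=524.00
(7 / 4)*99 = 693 / 4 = 173.25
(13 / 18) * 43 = 559 / 18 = 31.06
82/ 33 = 2.48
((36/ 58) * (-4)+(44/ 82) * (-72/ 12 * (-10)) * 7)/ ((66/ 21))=927528/ 13079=70.92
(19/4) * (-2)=-19/2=-9.50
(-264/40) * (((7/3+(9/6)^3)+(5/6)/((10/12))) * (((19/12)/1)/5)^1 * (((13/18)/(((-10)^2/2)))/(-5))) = 437437/10800000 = 0.04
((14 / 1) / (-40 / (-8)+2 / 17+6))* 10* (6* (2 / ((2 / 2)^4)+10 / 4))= 340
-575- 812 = -1387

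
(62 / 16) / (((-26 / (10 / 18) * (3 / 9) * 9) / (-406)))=31465 / 2808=11.21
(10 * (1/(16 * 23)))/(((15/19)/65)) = 1235/552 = 2.24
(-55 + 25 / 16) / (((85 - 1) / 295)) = -84075 / 448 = -187.67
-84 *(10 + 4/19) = -857.68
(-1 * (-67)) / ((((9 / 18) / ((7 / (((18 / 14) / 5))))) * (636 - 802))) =-16415 / 747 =-21.97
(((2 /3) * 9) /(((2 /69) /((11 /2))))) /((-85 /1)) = -2277 /170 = -13.39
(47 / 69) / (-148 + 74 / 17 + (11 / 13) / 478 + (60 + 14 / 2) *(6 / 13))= -4964986 / 821634681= -0.01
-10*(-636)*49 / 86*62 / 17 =9660840 / 731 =13215.92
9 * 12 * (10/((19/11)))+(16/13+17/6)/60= 55604423/88920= 625.33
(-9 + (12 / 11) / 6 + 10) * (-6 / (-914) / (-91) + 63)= 2619978 / 35189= 74.45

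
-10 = -10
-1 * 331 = -331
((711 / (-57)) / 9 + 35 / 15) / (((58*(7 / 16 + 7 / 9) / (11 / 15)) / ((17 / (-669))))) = -26928 / 107513875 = -0.00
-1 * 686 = -686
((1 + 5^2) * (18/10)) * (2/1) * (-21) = -9828/5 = -1965.60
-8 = -8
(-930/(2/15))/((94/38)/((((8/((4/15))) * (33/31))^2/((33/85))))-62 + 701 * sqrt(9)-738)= -334559362500/62499091667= -5.35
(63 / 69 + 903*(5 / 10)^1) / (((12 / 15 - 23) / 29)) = -1005865 / 1702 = -590.99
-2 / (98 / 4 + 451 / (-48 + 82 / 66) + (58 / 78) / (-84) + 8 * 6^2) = -10109736 / 1530844795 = -0.01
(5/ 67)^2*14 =350/ 4489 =0.08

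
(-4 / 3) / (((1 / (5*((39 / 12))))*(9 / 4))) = -260 / 27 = -9.63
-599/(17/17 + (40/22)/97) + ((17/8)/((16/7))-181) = -106863287/139136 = -768.05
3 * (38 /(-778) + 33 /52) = 35547 /20228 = 1.76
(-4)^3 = -64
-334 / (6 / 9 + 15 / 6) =-2004 / 19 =-105.47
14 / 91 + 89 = 1159 / 13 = 89.15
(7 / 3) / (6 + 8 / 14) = 0.36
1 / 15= 0.07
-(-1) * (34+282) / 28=79 / 7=11.29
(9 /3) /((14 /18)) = 27 /7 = 3.86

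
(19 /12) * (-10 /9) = -95 /54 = -1.76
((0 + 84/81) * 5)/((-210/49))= -98/81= -1.21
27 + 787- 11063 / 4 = -7807 / 4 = -1951.75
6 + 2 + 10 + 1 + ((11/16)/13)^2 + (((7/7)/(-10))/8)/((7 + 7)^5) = 138176565421/7271380480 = 19.00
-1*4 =-4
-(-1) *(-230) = -230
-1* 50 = -50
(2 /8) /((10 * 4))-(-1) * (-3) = -479 /160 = -2.99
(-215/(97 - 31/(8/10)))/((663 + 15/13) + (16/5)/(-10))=-139750/25134409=-0.01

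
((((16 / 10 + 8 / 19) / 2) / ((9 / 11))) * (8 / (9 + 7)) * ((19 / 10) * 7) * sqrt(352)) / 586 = 1232 * sqrt(22) / 21975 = 0.26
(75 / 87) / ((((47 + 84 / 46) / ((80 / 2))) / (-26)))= -18.36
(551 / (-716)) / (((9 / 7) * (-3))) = 3857 / 19332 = 0.20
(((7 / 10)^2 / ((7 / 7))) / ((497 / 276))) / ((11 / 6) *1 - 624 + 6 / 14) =-20286 / 46350575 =-0.00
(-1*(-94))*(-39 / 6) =-611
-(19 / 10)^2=-361 / 100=-3.61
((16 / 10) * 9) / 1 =72 / 5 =14.40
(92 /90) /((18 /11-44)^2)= 0.00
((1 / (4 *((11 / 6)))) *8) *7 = 84 / 11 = 7.64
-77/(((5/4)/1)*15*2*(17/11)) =-1694/1275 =-1.33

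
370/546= 185/273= 0.68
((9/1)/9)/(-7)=-1/7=-0.14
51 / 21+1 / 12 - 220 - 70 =-24149 / 84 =-287.49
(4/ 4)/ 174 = 1/ 174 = 0.01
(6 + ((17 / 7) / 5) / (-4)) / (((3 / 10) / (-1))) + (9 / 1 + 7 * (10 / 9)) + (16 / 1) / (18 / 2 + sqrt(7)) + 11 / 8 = 9389 / 18648 - 8 * sqrt(7) / 37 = -0.07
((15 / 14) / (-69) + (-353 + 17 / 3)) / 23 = -335539 / 22218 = -15.10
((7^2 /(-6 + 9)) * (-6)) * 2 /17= -196 /17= -11.53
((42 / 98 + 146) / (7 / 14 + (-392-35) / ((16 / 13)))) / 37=-16400 / 1435637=-0.01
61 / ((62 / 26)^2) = 10309 / 961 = 10.73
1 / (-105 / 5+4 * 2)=-1 / 13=-0.08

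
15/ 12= 5/ 4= 1.25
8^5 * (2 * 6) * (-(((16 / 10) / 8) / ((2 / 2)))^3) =-393216 / 125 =-3145.73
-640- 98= -738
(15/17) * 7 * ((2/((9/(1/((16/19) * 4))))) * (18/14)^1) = 285/544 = 0.52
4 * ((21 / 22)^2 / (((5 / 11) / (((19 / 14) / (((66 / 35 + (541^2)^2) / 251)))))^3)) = 526154442842259 / 215606227814830208452355513175386280808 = 0.00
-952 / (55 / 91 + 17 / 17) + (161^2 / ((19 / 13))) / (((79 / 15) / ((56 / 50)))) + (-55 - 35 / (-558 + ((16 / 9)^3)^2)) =478719066943147497 / 153274471849630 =3123.28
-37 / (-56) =0.66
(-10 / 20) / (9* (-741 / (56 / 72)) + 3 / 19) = 133 / 2280756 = 0.00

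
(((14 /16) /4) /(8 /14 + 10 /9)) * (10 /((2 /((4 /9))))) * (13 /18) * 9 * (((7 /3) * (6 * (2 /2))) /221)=1715 /14416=0.12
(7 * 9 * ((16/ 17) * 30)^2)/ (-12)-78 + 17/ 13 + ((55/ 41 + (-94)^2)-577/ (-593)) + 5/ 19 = 7942533414174/ 1735534879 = 4576.42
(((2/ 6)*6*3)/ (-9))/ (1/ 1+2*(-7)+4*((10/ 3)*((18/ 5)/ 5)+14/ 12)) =-0.53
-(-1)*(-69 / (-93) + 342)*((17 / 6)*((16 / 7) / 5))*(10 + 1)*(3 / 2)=1589500 / 217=7324.88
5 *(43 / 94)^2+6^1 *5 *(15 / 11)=4077895 / 97196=41.96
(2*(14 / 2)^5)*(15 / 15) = 33614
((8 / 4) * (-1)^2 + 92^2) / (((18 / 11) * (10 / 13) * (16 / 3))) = 201773 / 160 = 1261.08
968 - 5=963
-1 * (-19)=19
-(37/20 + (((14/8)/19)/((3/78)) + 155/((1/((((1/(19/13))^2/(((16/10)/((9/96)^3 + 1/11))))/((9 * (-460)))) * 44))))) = -411425042569/97946173440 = -4.20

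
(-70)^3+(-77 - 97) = -343174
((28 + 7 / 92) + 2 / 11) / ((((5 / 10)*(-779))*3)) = -28597 / 1182522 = -0.02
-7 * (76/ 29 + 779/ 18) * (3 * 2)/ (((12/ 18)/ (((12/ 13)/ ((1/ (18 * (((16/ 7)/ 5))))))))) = -3184704/ 145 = -21963.48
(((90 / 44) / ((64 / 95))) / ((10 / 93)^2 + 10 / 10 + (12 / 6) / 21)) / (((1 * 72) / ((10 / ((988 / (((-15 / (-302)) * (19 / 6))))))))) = 718948125 / 11853212360704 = 0.00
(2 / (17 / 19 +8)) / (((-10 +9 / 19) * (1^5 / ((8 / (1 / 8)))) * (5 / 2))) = -92416 / 152945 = -0.60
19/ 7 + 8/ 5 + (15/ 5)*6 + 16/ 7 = 123/ 5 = 24.60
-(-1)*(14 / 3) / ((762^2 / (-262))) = -917 / 435483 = -0.00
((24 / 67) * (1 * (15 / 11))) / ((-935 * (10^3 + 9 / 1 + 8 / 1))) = -8 / 15573547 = -0.00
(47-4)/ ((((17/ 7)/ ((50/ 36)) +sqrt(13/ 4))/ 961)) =-8851386600/ 23581 +2531033750 * sqrt(13)/ 23581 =11635.87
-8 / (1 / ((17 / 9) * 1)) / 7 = -136 / 63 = -2.16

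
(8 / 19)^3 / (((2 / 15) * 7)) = 3840 / 48013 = 0.08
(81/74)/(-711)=-9/5846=-0.00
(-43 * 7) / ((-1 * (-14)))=-43 / 2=-21.50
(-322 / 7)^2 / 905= 2.34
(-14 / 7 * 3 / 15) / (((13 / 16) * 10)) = -16 / 325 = -0.05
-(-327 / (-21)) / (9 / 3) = -109 / 21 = -5.19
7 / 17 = 0.41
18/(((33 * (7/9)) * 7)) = 54/539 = 0.10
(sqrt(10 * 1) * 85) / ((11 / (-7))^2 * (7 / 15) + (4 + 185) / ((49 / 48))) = 1.44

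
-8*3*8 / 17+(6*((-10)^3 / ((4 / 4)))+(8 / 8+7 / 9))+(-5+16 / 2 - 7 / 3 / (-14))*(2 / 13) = -11951959 / 1989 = -6009.03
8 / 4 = 2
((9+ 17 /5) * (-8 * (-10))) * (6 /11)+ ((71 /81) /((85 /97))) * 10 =8347418 /15147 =551.09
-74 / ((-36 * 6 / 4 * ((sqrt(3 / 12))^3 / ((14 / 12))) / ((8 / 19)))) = 8288 / 1539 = 5.39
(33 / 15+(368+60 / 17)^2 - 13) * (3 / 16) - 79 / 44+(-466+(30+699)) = 3324035391 / 127160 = 26140.57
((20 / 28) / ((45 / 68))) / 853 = 68 / 53739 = 0.00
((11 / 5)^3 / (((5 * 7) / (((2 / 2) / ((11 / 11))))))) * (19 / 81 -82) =-8815213 / 354375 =-24.88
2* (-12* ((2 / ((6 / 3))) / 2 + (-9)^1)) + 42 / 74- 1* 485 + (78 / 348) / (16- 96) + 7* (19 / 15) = -27973735 / 103008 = -271.57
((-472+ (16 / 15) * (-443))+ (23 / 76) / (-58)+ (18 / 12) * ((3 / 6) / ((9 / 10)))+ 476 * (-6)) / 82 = -83745503 / 1807280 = -46.34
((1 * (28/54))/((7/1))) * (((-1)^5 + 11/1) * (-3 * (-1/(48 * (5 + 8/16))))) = 5/594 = 0.01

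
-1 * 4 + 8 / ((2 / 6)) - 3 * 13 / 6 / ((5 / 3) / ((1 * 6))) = -17 / 5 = -3.40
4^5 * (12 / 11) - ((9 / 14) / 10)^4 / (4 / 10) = 1117.09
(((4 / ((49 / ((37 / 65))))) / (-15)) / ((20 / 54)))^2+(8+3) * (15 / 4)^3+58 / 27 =6378733827449143 / 10955763000000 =582.23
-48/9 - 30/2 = -61/3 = -20.33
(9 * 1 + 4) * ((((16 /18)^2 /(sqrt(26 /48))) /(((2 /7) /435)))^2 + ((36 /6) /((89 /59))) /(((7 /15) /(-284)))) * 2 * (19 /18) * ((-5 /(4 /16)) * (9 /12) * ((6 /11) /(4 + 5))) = -998090690095600 /14987511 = -66594826.19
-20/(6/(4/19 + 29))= -1850/19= -97.37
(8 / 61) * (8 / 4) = 16 / 61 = 0.26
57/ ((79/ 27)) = 19.48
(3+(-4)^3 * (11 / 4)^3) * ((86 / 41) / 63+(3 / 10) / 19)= -15995096 / 245385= -65.18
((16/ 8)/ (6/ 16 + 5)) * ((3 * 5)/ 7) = 240/ 301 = 0.80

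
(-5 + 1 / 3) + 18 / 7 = -44 / 21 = -2.10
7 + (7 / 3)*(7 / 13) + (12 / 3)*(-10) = -1238 / 39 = -31.74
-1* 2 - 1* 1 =-3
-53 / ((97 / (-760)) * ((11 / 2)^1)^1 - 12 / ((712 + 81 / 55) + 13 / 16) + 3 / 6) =50637679760 / 209022497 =242.26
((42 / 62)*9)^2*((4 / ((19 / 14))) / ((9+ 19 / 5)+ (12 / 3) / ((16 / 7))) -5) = -315833175 / 1771123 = -178.32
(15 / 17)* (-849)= -12735 / 17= -749.12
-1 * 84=-84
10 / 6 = 5 / 3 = 1.67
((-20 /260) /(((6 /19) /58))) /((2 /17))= -9367 /78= -120.09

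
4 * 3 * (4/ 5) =48/ 5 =9.60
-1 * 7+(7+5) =5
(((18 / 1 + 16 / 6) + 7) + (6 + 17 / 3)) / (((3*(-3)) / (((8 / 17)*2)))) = -1888 / 459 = -4.11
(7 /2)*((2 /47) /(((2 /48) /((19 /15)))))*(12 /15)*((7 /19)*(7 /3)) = 10976 /3525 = 3.11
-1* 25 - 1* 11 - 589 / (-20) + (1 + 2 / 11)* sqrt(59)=-131 / 20 + 13* sqrt(59) / 11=2.53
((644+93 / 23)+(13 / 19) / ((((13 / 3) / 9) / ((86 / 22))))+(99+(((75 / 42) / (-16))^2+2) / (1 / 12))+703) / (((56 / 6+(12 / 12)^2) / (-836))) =-267682005135 / 2235968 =-119716.38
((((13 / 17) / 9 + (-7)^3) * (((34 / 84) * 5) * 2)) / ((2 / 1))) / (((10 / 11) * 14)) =-288563 / 5292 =-54.53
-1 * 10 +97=87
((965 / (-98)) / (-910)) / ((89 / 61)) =11773 / 1587404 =0.01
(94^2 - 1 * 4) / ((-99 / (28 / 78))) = -41216 / 1287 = -32.02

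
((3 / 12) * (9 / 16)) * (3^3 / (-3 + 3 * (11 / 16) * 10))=81 / 376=0.22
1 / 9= 0.11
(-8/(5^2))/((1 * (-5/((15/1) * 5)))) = 24/5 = 4.80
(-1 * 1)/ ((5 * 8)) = -1/ 40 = -0.02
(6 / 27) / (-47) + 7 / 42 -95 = -80233 / 846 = -94.84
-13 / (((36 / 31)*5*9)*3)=-403 / 4860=-0.08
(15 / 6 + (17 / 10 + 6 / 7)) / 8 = 0.63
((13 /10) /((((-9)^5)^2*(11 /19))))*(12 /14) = 247 /447470664795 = 0.00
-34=-34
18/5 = 3.60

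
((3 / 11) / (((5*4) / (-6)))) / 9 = -1 / 110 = -0.01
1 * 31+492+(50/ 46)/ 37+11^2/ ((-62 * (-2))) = 55295123/ 105524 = 524.01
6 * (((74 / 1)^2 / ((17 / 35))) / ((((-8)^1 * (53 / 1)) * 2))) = -79.77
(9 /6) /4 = 3 /8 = 0.38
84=84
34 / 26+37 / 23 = 872 / 299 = 2.92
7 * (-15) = -105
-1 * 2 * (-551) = 1102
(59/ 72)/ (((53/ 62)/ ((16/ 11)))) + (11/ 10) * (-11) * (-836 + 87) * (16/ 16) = 475603523/ 52470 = 9064.29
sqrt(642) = 25.34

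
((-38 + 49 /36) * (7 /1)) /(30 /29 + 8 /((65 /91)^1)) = -1338785 /63864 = -20.96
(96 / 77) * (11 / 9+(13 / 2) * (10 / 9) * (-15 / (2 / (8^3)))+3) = -7985984 / 231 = -34571.36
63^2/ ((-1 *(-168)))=189/ 8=23.62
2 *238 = 476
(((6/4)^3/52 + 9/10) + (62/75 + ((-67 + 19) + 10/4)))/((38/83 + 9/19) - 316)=2150559631/15502125600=0.14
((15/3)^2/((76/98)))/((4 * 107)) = 1225/16264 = 0.08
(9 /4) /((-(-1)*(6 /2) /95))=285 /4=71.25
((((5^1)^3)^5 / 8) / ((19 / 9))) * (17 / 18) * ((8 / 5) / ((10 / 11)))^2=100439453125 / 19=5286287006.58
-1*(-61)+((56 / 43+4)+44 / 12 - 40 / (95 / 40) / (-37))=6386558 / 90687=70.42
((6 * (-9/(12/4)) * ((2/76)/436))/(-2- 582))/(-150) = -3/241892800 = -0.00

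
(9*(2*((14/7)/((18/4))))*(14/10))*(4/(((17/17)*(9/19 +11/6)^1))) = 25536/1315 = 19.42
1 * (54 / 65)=54 / 65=0.83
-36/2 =-18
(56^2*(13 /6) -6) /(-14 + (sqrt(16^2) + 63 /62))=74276 /33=2250.79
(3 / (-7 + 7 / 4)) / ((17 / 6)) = -24 / 119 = -0.20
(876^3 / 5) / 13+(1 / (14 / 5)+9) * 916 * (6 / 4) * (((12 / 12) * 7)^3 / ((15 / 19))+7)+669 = 1041192563 / 65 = 16018347.12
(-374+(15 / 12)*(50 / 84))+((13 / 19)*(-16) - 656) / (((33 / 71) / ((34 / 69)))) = -79313615 / 73416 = -1080.33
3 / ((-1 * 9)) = -1 / 3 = -0.33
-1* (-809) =809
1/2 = 0.50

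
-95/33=-2.88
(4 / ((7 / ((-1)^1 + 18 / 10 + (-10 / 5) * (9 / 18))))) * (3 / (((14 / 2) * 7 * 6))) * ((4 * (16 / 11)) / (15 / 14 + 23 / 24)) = -3072 / 918995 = -0.00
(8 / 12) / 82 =1 / 123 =0.01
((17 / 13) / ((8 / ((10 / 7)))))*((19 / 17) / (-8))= -95 / 2912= -0.03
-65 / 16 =-4.06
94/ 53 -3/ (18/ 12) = -12/ 53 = -0.23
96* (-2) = -192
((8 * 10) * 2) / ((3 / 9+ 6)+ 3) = 120 / 7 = 17.14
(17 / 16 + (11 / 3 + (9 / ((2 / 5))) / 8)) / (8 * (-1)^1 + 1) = -181 / 168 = -1.08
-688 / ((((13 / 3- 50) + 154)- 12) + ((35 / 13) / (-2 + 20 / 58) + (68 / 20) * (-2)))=-715520 / 91423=-7.83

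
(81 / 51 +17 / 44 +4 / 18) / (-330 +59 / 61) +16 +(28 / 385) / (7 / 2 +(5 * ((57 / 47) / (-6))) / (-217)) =24169526906647 / 1509267747240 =16.01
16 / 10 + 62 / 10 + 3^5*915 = 1111764 / 5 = 222352.80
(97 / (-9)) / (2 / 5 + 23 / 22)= -10670 / 1431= -7.46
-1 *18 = -18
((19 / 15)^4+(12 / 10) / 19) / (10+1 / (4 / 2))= 0.25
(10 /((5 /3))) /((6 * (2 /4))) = 2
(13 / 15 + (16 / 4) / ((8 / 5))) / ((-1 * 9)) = -101 / 270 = -0.37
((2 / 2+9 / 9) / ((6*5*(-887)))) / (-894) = 1 / 11894670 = 0.00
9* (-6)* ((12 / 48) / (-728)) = 27 / 1456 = 0.02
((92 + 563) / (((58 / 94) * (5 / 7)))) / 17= 43099 / 493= 87.42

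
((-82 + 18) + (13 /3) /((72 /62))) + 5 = -5969 /108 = -55.27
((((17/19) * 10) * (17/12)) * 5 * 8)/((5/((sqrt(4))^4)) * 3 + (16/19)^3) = 166926400/505263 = 330.38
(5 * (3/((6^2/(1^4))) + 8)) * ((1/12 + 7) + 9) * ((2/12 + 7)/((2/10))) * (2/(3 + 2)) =4025015/432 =9317.16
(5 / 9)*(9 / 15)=1 / 3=0.33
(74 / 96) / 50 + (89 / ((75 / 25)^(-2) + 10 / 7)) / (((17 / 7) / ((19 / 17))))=1790791621 / 67279200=26.62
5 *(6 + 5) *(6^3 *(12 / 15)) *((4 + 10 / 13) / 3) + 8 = 196520 / 13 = 15116.92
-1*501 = -501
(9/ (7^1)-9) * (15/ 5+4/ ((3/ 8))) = -738/ 7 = -105.43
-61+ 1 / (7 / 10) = -417 / 7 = -59.57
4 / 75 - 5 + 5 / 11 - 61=-65.49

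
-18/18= -1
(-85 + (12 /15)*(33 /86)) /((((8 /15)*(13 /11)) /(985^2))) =-583005291825 /4472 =-130367909.62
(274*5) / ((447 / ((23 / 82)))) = 15755 / 18327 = 0.86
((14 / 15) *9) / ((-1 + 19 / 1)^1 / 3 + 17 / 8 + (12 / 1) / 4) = 0.76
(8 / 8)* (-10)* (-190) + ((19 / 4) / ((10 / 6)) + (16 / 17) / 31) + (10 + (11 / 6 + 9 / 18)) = 60559057 / 31620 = 1915.21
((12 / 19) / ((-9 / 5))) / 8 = -5 / 114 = -0.04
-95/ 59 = -1.61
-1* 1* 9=-9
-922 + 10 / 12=-5527 / 6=-921.17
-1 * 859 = -859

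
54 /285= 0.19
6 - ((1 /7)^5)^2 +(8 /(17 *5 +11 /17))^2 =1147385636757 /190953268324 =6.01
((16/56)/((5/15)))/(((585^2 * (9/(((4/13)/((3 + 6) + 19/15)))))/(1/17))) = 4/8153099955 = 0.00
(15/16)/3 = 5/16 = 0.31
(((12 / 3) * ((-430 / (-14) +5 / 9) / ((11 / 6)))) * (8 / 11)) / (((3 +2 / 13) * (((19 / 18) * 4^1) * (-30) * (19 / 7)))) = -81952 / 1790921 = -0.05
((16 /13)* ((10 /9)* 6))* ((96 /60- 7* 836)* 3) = -1872128 /13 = -144009.85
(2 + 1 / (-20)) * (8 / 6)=13 / 5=2.60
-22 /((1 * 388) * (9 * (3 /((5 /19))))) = -55 /99522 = -0.00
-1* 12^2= -144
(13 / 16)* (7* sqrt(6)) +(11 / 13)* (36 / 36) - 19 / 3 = -214 / 39 +91* sqrt(6) / 16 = 8.44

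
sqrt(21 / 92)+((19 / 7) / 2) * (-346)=-3287 / 7+sqrt(483) / 46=-469.09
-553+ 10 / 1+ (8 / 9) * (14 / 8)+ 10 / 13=-63259 / 117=-540.68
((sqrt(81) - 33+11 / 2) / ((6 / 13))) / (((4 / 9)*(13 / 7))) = -777 / 16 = -48.56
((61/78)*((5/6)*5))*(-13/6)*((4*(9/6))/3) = -1525/108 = -14.12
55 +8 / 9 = 503 / 9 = 55.89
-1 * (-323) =323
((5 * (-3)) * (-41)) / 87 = 205 / 29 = 7.07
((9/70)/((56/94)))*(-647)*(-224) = 1094724/35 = 31277.83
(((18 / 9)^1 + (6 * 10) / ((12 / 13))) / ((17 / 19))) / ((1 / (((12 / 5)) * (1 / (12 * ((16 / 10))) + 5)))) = 907.95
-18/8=-9/4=-2.25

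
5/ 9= 0.56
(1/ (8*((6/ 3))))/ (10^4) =1/ 160000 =0.00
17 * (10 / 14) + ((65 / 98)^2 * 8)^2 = 141403655 / 5764801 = 24.53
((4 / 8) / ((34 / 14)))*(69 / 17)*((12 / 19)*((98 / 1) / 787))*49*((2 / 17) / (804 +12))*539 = 625069137 / 2497779026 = 0.25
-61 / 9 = -6.78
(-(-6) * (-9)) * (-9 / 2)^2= -2187 / 2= -1093.50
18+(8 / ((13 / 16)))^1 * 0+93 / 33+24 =493 / 11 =44.82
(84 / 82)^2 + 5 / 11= 27809 / 18491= 1.50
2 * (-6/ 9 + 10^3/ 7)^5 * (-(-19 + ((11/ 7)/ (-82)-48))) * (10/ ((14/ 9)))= 15219790118870745014240/ 303887367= 50083655234245.87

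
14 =14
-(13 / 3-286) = 845 / 3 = 281.67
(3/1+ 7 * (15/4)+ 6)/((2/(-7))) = -987/8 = -123.38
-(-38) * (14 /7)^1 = 76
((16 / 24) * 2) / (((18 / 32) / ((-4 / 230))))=-0.04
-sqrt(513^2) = -513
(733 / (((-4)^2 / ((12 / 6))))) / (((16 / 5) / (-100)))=-91625 / 32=-2863.28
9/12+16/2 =35/4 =8.75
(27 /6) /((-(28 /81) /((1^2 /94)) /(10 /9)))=-405 /2632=-0.15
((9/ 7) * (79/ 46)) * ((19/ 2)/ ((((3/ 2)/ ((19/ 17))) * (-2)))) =-85557/ 10948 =-7.81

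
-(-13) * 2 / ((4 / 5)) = 65 / 2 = 32.50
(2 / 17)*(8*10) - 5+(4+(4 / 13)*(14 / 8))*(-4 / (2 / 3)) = -5043 / 221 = -22.82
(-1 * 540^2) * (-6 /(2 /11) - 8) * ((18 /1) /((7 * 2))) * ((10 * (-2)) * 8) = -17216064000 /7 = -2459437714.29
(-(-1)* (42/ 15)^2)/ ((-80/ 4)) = -49/ 125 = -0.39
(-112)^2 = 12544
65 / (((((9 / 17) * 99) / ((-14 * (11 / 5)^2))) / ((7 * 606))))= -48124076 / 135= -356474.64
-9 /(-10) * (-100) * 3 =-270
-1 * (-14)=14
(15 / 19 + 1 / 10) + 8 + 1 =9.89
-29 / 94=-0.31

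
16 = 16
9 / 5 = 1.80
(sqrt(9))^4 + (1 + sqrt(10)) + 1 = sqrt(10) + 83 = 86.16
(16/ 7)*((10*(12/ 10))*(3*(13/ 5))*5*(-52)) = -55625.14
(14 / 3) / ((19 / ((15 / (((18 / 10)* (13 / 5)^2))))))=8750 / 28899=0.30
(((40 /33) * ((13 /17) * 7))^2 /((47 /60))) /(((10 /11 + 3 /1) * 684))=66248000 /3295901367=0.02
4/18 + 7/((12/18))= 10.72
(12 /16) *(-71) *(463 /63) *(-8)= 3130.76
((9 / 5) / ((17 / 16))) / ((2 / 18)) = 1296 / 85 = 15.25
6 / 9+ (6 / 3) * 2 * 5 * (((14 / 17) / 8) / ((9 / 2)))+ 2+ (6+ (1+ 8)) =2773 / 153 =18.12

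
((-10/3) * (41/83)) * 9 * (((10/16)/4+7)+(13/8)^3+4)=-4864035/21248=-228.92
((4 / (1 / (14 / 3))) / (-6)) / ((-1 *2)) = 14 / 9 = 1.56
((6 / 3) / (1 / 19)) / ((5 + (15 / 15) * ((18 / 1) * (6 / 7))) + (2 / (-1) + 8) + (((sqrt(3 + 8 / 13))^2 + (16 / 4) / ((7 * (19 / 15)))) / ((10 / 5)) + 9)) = 131404 / 129543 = 1.01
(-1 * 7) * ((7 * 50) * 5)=-12250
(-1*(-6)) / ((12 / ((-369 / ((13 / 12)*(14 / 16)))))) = -17712 / 91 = -194.64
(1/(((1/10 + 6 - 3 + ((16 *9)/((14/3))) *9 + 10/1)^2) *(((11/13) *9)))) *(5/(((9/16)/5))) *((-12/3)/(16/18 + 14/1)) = -50960000/2748764609217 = -0.00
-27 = -27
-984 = -984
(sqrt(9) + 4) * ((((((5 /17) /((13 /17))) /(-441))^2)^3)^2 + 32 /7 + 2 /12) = 11945850710092343369481573531118632115101120509 /360176403319367136768288649179456244661693646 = 33.17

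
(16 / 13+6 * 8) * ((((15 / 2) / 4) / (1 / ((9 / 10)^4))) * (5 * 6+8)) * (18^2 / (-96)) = -10097379 / 1300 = -7767.21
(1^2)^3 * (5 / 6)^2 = 25 / 36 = 0.69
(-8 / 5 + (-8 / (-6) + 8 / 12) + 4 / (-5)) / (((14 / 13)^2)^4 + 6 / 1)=-815730721 / 15925433455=-0.05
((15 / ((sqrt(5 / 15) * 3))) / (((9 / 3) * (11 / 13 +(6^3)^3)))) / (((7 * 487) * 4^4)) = 65 * sqrt(3) / 342999007588608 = 0.00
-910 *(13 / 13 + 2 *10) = -19110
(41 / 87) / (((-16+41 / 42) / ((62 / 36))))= -0.05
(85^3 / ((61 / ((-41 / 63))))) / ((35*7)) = -5035825 / 188307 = -26.74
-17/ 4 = -4.25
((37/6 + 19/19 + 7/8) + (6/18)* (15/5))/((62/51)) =119/16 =7.44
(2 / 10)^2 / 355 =1 / 8875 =0.00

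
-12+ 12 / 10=-10.80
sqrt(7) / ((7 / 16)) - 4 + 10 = 6 + 16 * sqrt(7) / 7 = 12.05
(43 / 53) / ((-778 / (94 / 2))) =-2021 / 41234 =-0.05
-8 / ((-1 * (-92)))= -0.09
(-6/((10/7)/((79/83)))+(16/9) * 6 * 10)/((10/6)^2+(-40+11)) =-383469/97940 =-3.92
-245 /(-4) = 245 /4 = 61.25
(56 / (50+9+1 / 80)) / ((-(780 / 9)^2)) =-504 / 3989245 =-0.00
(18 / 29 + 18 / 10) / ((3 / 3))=351 / 145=2.42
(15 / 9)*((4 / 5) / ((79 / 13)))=52 / 237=0.22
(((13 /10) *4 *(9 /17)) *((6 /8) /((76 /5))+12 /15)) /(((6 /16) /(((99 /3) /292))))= 1661517 /2357900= 0.70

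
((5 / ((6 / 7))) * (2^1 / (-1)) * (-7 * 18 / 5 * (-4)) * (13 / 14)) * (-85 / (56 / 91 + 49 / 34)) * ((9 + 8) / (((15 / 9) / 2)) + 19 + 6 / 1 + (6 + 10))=839674472 / 303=2771202.88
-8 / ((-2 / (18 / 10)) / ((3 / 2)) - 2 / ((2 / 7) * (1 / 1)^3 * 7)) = 216 / 47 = 4.60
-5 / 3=-1.67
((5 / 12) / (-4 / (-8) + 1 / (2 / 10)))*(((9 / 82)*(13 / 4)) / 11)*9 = 1755 / 79376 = 0.02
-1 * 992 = -992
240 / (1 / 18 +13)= 864 / 47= 18.38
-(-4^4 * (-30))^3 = -452984832000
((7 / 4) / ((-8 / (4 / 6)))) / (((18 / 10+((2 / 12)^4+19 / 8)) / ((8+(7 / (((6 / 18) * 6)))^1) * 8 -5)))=-82215 / 27059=-3.04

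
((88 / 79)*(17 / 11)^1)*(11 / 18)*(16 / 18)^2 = 47872 / 57591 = 0.83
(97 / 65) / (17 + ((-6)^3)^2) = 97 / 3033745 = 0.00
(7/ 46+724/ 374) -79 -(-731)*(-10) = -63542217/ 8602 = -7386.91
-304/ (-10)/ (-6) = -76/ 15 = -5.07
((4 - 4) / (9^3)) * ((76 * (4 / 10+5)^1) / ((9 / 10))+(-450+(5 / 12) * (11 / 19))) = 0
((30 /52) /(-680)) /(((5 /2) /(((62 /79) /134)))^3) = -89373 /8192905853824250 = -0.00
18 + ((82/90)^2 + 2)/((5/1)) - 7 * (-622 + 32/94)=2079660857/475875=4370.18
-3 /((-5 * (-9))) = -1 /15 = -0.07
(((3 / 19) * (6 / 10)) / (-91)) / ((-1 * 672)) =3 / 1936480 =0.00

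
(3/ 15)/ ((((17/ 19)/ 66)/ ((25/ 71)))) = 6270/ 1207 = 5.19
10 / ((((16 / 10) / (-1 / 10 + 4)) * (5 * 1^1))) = 39 / 8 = 4.88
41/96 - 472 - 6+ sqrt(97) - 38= -49495/96+ sqrt(97)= -505.72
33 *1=33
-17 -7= -24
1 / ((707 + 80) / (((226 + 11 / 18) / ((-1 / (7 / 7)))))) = -4079 / 14166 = -0.29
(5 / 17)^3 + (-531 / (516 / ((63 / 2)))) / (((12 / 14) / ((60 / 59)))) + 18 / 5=-147179327 / 4225180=-34.83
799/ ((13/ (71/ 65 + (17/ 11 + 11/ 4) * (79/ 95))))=202513741/ 706420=286.68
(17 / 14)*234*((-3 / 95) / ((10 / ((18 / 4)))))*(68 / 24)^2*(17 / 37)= -29315871 / 1968400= -14.89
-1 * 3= -3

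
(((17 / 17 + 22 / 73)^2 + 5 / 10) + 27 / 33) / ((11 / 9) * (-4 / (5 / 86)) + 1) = -0.04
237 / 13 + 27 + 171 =2811 / 13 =216.23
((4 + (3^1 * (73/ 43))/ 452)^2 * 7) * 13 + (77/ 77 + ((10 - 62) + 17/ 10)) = 1414.91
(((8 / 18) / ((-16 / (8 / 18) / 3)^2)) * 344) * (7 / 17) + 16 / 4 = 4.44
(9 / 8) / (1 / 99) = 891 / 8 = 111.38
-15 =-15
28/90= 14/45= 0.31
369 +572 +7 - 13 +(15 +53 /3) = 2903 /3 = 967.67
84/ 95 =0.88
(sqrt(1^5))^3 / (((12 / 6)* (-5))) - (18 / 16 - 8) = 271 / 40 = 6.78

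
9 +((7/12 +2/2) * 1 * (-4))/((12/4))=62/9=6.89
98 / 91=14 / 13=1.08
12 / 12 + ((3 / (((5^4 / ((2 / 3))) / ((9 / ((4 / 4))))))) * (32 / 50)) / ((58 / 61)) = 1.02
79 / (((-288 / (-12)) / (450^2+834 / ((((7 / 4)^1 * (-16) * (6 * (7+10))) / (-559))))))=7620948379 / 11424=667099.82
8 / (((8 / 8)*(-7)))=-8 / 7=-1.14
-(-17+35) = -18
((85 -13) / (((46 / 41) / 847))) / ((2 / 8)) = 5000688 / 23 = 217421.22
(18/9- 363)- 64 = -425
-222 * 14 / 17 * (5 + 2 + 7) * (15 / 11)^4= -2202795000 / 248897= -8850.23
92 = 92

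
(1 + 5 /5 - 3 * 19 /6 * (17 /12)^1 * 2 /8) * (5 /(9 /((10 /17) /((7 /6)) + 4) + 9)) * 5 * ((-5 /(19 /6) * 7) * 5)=58625 /342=171.42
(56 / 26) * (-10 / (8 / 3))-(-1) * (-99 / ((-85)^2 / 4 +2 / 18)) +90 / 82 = -243807492 / 34660457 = -7.03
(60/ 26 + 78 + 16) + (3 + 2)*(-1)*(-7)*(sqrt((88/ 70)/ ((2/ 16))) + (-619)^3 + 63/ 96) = -3453292105421/ 416 + 4*sqrt(770) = -8301182834.73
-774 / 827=-0.94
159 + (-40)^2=1759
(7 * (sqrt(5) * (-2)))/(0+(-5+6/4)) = 8.94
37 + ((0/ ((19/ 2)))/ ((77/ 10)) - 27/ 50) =1823/ 50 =36.46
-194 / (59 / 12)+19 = -1207 / 59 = -20.46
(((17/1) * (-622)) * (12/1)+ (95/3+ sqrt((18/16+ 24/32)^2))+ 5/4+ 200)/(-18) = 3039677/432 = 7036.29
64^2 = 4096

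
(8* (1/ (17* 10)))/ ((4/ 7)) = 7/ 85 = 0.08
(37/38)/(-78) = -37/2964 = -0.01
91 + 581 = 672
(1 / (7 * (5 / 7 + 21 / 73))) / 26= 73 / 13312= 0.01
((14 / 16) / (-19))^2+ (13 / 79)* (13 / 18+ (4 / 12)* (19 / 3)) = 2564605 / 5475648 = 0.47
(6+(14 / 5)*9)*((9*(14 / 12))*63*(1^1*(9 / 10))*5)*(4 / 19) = 1857492 / 95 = 19552.55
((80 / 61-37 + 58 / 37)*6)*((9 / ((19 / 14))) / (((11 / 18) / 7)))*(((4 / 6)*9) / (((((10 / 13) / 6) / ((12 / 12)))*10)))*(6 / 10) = -234077426856 / 5360375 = -43668.11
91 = 91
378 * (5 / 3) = 630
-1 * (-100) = 100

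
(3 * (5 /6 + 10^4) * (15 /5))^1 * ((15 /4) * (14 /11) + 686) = 248698905 /4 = 62174726.25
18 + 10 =28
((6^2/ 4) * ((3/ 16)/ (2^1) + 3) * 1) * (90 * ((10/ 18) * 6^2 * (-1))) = -200475/ 4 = -50118.75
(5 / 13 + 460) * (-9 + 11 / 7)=-3420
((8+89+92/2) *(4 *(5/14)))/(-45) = -286/63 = -4.54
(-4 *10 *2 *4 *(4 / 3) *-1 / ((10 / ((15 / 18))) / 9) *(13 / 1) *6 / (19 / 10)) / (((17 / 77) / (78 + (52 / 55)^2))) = 16679050752 / 3553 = 4694357.09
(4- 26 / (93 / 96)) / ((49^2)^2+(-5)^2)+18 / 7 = 1608383976 / 625483621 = 2.57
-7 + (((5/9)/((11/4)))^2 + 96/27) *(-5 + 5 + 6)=47627/3267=14.58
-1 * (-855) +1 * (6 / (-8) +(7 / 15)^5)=2594851603 / 3037500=854.27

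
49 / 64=0.77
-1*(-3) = 3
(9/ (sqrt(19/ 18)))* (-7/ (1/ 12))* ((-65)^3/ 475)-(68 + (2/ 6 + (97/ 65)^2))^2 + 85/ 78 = -1599380852933/ 321311250 + 24913980* sqrt(38)/ 361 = 420451.94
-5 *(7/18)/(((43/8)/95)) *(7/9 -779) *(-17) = -1583604400/3483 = -454666.78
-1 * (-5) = 5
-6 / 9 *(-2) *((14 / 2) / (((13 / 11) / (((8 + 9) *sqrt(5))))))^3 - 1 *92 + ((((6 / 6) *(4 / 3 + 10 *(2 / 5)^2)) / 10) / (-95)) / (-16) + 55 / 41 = -211868549 / 2337000 + 44858932580 *sqrt(5) / 6591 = 15218787.00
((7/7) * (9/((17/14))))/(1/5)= 630/17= 37.06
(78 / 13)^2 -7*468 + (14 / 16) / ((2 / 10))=-25885 / 8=-3235.62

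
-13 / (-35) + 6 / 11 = 353 / 385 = 0.92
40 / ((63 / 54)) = 240 / 7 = 34.29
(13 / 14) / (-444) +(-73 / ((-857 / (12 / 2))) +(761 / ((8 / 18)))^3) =213935737902362297 / 42616896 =5019974657.52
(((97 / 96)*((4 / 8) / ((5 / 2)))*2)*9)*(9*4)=2619 / 20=130.95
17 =17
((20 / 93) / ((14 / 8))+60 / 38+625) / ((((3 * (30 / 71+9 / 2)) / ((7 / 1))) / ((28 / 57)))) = 145.93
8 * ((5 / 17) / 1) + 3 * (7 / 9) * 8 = 1072 / 51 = 21.02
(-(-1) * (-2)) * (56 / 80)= -7 / 5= -1.40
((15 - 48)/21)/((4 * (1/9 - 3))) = 99/728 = 0.14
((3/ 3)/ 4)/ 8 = 1/ 32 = 0.03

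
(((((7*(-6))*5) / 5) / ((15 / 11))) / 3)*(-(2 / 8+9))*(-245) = -139601 / 6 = -23266.83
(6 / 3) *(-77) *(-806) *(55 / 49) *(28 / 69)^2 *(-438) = -15947451520 / 1587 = -10048803.73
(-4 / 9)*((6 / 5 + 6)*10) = -32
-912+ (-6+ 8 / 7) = -6418 / 7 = -916.86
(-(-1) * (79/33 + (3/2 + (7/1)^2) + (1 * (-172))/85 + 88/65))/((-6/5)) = -3808715/87516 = -43.52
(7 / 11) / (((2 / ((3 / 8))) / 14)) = 1.67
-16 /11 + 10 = 94 /11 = 8.55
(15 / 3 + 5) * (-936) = -9360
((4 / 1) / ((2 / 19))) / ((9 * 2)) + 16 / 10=167 / 45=3.71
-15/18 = -5/6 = -0.83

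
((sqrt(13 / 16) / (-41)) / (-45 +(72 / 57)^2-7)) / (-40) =-361 * sqrt(13) / 119365760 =-0.00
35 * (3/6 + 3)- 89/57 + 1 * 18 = 15839/114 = 138.94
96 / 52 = 24 / 13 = 1.85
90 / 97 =0.93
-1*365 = -365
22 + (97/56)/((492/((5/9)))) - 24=-495451/247968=-2.00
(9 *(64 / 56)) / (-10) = -36 / 35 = -1.03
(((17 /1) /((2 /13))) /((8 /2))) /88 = 221 /704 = 0.31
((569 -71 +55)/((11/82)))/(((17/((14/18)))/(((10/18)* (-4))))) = -6348440/15147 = -419.12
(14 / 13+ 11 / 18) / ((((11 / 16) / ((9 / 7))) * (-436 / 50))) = -39500 / 109109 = -0.36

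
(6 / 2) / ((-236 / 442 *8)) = -663 / 944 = -0.70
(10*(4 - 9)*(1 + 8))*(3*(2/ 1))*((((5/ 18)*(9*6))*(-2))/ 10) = 8100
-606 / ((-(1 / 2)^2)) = 2424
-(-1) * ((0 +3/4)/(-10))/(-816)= 1/10880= 0.00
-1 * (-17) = 17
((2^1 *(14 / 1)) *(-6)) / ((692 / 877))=-36834 / 173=-212.91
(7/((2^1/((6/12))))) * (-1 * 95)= -665/4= -166.25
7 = 7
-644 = -644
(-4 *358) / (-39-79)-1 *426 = -413.86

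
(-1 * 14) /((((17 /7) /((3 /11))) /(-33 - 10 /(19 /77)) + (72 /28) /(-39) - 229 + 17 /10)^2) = -1682909537400 /6220797589553089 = -0.00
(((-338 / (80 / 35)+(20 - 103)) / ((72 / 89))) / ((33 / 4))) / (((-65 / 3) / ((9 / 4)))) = 164383 / 45760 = 3.59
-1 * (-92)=92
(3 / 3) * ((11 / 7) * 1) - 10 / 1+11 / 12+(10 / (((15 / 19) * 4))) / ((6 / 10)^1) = -563 / 252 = -2.23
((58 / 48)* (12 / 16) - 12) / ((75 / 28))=-497 / 120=-4.14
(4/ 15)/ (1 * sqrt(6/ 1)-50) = -20/ 3741-2 * sqrt(6)/ 18705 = -0.01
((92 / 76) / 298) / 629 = 0.00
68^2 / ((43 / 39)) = 180336 / 43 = 4193.86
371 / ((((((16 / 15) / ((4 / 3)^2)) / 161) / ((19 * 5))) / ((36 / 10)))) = 34046670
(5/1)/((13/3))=15/13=1.15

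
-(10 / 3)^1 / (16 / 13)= -65 / 24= -2.71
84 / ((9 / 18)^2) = 336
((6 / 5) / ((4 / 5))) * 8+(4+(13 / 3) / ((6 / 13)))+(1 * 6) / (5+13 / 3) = 1640 / 63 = 26.03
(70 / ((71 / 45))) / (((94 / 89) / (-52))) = -7289100 / 3337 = -2184.33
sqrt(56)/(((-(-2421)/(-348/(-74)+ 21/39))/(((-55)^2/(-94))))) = -7626025 *sqrt(14)/54731547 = -0.52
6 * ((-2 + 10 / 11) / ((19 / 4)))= -288 / 209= -1.38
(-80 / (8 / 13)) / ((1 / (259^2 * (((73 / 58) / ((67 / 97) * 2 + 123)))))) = -6175007293 / 69977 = -88243.38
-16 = -16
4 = 4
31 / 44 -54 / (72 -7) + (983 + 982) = 5619539 / 2860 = 1964.87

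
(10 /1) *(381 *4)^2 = 23225760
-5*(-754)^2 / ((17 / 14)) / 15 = -7959224 / 51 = -156063.22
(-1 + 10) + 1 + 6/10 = 53/5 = 10.60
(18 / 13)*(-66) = -1188 / 13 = -91.38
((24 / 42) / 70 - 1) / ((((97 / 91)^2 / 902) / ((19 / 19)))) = -787.38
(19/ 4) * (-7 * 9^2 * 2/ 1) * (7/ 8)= -4713.19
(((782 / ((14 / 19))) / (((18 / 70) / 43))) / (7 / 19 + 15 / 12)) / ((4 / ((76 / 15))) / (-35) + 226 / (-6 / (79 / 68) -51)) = -7959411730340 / 293710839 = -27099.48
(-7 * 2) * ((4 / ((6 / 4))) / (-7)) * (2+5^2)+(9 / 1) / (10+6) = 2313 / 16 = 144.56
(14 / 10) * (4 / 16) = 0.35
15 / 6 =2.50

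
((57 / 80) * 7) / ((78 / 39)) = 399 / 160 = 2.49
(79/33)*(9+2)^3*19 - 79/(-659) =119688476/1977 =60540.45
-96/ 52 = -24/ 13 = -1.85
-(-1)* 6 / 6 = 1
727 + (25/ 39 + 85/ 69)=217933/ 299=728.87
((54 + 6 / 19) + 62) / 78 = 85 / 57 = 1.49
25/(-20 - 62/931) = -23275/18682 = -1.25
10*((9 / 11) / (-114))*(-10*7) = 1050 / 209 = 5.02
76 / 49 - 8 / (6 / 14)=-2516 / 147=-17.12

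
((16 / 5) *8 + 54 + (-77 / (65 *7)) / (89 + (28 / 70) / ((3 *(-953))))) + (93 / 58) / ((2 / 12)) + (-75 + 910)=2216458637363 / 2398196905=924.22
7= 7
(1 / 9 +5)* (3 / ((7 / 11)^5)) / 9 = 7408346 / 453789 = 16.33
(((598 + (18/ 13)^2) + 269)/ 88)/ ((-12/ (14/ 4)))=-342643/ 118976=-2.88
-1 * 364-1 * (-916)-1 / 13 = 7175 / 13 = 551.92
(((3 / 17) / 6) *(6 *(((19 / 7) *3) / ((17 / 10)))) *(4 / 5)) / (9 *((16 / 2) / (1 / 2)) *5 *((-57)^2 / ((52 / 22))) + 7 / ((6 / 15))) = 35568 / 52056918305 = 0.00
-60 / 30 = -2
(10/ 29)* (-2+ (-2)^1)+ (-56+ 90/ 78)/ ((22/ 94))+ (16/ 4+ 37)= -807512/ 4147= -194.72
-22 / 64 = -11 / 32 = -0.34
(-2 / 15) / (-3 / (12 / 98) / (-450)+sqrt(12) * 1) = 5880 / 9717599 - 216000 * sqrt(3) / 9717599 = -0.04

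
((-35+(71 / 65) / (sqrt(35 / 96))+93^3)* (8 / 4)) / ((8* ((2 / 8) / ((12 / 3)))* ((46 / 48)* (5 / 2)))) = 1342871.06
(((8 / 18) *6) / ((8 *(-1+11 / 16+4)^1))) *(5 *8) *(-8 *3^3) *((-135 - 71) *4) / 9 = 4218880 / 59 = 71506.44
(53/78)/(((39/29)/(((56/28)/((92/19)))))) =29203/139932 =0.21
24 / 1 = 24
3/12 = 1/4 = 0.25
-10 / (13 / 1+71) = -5 / 42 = -0.12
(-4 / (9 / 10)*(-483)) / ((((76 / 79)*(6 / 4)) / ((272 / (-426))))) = -34595680 / 36423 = -949.83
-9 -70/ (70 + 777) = -1099/ 121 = -9.08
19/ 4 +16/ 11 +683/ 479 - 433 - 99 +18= -10672245/ 21076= -506.37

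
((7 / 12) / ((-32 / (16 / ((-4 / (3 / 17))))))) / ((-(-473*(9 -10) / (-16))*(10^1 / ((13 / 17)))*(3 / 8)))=182 / 2050455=0.00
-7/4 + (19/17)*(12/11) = -397/748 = -0.53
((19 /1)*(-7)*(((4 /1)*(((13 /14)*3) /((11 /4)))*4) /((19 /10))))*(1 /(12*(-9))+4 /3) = -13520 /9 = -1502.22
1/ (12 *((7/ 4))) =1/ 21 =0.05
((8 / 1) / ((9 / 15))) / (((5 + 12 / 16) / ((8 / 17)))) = 1280 / 1173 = 1.09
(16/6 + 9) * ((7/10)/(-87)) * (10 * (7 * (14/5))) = -4802/261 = -18.40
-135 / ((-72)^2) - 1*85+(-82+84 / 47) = -1491115 / 9024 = -165.24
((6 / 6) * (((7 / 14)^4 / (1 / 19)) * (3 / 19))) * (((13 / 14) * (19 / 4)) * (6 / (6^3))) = 247 / 10752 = 0.02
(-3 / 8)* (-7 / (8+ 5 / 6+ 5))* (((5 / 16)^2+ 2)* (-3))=-1.19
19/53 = 0.36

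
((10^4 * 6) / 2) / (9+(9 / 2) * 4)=10000 / 9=1111.11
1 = 1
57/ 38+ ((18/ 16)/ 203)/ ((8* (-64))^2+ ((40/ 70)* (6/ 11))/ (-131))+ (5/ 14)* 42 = 10122175630281/ 613465188928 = 16.50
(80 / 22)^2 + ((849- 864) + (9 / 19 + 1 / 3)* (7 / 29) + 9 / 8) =-731347 / 1600104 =-0.46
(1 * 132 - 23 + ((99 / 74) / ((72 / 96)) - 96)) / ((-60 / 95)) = -10393 / 444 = -23.41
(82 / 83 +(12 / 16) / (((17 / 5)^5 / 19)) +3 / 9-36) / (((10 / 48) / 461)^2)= -99964793513743248 / 589240655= -169650197.53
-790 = -790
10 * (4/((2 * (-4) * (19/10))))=-50/19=-2.63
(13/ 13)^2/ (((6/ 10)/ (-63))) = -105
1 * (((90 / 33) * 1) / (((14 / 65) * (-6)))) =-325 / 154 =-2.11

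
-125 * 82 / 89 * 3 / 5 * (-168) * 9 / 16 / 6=193725 / 178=1088.34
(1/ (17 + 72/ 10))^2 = 25/ 14641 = 0.00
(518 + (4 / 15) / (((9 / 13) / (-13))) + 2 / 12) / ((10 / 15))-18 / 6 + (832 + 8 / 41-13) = 11704193 / 7380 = 1585.93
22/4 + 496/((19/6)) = 6161/38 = 162.13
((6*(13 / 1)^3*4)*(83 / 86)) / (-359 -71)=-1094106 / 9245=-118.35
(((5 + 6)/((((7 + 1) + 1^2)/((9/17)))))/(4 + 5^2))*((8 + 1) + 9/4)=495/1972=0.25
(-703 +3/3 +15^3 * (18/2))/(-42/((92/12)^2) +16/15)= 235455255/2794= 84271.74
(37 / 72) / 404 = 37 / 29088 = 0.00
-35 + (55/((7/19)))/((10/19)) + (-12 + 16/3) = 10163/42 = 241.98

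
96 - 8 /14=668 /7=95.43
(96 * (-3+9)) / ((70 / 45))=2592 / 7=370.29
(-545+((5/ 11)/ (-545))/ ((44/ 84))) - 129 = -674.00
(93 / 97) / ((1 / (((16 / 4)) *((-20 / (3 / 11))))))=-27280 / 97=-281.24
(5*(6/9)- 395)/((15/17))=-3995/9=-443.89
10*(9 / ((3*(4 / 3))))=45 / 2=22.50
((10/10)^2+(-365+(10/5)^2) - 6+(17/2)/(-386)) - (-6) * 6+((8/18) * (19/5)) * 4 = -11230277/34740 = -323.27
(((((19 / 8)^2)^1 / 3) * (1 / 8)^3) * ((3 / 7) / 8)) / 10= 361 / 18350080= 0.00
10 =10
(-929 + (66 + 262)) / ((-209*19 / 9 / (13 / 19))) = 70317 / 75449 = 0.93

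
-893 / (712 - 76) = -893 / 636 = -1.40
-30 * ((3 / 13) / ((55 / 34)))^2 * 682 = -3870288 / 9295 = -416.38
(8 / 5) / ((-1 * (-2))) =4 / 5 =0.80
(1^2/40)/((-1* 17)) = -1/680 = -0.00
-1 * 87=-87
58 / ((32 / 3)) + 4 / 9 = 847 / 144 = 5.88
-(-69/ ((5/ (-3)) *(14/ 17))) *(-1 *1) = 3519/ 70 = 50.27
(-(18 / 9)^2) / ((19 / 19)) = -4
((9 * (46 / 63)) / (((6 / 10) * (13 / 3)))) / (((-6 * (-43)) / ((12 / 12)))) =115 / 11739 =0.01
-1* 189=-189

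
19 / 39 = 0.49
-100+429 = 329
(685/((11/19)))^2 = 169390225/121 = 1399919.21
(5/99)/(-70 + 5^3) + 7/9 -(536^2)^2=-89884961868976/1089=-82538991615.22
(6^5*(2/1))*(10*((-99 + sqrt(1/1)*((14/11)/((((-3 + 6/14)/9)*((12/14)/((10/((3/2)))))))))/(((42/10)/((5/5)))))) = -4948737.66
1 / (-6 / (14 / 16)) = -7 / 48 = -0.15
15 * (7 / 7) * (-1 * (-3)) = 45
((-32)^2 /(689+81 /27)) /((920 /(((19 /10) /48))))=19 /298425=0.00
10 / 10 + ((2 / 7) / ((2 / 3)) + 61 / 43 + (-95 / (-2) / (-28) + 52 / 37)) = 227743 / 89096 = 2.56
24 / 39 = 8 / 13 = 0.62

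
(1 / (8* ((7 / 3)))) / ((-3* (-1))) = 1 / 56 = 0.02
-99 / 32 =-3.09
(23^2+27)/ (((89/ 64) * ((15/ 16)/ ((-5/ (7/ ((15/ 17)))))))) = -2846720/ 10591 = -268.79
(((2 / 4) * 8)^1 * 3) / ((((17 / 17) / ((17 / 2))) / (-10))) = -1020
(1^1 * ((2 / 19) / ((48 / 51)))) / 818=17 / 124336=0.00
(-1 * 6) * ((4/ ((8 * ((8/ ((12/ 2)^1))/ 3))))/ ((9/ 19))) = -57/ 4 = -14.25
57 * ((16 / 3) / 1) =304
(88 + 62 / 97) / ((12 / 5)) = 36.93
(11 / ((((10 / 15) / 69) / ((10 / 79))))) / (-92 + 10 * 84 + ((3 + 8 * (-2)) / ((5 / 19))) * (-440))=1035 / 161476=0.01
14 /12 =7 /6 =1.17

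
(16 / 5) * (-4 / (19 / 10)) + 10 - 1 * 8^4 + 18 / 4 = -155353 / 38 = -4088.24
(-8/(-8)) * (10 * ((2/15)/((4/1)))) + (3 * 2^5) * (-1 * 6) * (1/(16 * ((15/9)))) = -319/15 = -21.27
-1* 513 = -513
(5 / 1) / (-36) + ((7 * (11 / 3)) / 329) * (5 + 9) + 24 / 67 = 148679 / 113364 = 1.31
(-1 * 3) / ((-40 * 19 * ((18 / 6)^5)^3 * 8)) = 1 / 29080451520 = 0.00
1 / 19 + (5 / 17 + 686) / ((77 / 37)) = 8203210 / 24871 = 329.83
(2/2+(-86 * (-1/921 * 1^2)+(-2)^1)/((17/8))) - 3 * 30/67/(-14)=0.20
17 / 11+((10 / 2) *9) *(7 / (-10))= -659 / 22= -29.95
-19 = -19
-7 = -7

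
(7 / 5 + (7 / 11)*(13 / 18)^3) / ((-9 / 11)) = -2.00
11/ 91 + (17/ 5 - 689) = -311893/ 455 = -685.48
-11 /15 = -0.73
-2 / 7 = -0.29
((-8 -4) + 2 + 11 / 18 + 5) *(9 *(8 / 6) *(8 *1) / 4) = -316 / 3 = -105.33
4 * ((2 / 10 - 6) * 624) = -72384 / 5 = -14476.80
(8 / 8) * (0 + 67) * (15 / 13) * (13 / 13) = 1005 / 13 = 77.31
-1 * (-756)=756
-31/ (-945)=31/ 945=0.03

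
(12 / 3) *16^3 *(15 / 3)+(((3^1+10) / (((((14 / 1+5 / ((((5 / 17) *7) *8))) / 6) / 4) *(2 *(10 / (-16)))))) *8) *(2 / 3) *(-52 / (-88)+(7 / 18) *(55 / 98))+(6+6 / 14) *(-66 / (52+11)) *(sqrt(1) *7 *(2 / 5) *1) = 227104743748 / 2775465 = 81825.84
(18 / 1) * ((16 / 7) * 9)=370.29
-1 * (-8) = 8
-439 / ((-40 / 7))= 3073 / 40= 76.82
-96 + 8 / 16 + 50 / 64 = -3031 / 32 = -94.72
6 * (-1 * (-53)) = 318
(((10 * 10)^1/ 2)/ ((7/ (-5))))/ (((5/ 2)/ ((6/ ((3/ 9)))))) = -257.14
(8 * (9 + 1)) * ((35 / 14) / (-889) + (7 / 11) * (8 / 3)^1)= 3976120 / 29337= 135.53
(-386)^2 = 148996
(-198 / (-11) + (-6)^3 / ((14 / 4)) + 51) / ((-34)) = -3 / 14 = -0.21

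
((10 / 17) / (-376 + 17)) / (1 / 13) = -130 / 6103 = -0.02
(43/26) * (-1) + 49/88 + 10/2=4465/1144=3.90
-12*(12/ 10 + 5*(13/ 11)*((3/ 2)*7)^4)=-189622143/ 220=-861918.83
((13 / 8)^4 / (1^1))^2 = 815730721 / 16777216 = 48.62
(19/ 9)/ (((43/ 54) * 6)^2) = 171/ 1849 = 0.09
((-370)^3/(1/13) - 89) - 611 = -658489700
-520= -520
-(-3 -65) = 68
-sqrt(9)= -3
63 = 63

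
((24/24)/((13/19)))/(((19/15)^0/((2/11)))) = 38/143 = 0.27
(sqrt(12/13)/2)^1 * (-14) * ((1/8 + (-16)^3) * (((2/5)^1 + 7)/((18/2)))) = 8486653 * sqrt(39)/2340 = 22649.20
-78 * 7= -546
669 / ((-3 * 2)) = -223 / 2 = -111.50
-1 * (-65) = 65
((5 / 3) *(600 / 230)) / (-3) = -100 / 69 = -1.45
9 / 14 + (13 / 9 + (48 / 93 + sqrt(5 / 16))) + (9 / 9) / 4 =sqrt(5) / 4 + 22291 / 7812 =3.41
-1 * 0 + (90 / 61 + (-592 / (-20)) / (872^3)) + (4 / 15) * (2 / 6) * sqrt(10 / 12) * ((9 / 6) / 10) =sqrt(30) / 450 + 74593672657 / 50557932160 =1.49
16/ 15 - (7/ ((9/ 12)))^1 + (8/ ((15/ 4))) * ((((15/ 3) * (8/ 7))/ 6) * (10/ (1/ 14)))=12428/ 45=276.18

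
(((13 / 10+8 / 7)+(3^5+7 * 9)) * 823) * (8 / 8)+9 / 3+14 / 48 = 213235481 / 840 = 253851.76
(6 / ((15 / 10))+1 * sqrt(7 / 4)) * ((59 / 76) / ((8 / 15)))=885 * sqrt(7) / 1216+885 / 152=7.75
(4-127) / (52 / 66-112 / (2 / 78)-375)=4059 / 156493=0.03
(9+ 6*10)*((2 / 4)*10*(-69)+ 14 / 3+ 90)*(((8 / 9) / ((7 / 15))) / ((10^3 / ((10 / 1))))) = -329.01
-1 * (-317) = 317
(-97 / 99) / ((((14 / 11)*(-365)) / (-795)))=-5141 / 3066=-1.68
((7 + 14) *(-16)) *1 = -336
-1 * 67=-67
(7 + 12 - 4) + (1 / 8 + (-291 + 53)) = -1783 / 8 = -222.88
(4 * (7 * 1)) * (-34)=-952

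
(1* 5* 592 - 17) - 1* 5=2938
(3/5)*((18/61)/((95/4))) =216/28975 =0.01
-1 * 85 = -85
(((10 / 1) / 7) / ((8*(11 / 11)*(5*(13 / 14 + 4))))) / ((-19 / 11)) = -11 / 2622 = -0.00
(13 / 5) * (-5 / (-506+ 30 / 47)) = 611 / 23752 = 0.03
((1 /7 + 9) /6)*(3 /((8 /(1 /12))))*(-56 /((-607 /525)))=2.31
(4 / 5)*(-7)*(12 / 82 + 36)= -41496 / 205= -202.42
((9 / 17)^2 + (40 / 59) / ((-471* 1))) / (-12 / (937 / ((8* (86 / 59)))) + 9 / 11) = 23080970143 / 55363816989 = 0.42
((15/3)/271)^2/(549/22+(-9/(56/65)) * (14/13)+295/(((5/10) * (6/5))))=3300/4899175669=0.00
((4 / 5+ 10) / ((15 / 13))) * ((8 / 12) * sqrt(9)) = 468 / 25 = 18.72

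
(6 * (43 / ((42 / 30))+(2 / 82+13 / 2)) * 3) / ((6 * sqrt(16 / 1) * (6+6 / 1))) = 21375 / 9184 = 2.33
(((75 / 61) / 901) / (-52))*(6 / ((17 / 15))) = -3375 / 24292762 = -0.00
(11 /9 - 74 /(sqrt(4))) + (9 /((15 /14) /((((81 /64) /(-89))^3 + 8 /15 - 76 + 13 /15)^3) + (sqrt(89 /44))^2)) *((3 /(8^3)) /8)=-67275995377966474793300618194575760769181740209621 /1880556257135128524040532177938955806816839330816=-35.77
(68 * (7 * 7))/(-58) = -1666/29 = -57.45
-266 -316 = -582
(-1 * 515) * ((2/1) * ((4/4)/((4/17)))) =-8755/2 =-4377.50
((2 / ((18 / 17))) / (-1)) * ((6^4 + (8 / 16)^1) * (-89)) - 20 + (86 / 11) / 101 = 4358286787 / 19998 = 217936.13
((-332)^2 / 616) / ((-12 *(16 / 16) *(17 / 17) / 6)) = -6889 / 77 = -89.47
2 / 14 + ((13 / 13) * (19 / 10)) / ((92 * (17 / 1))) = 15773 / 109480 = 0.14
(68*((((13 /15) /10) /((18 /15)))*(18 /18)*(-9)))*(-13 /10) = 2873 /50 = 57.46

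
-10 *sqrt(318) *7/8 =-35 *sqrt(318)/4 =-156.03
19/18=1.06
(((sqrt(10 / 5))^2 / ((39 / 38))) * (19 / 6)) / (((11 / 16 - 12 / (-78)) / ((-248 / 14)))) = -1432448 / 11025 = -129.93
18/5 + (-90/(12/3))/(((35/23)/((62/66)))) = -7923/770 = -10.29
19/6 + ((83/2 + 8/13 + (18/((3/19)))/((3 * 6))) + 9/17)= 11524/221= 52.14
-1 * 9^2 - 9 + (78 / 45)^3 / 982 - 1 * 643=-1214663837 / 1657125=-732.99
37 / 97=0.38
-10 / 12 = -5 / 6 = -0.83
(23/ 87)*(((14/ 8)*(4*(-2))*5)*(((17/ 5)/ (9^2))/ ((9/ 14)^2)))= -1072904/ 570807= -1.88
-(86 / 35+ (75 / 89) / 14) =-15683 / 6230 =-2.52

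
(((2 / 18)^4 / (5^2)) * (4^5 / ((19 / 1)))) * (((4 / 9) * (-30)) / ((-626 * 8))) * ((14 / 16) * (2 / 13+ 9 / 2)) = 27104 / 7608562065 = 0.00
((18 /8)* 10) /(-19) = -45 /38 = -1.18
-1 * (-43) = 43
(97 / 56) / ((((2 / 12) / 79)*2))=22989 / 56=410.52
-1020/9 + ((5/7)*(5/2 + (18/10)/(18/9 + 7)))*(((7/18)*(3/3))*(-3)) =-115.58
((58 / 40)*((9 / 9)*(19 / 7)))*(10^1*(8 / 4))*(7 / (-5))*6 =-3306 / 5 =-661.20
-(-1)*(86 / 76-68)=-2541 / 38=-66.87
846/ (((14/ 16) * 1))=6768/ 7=966.86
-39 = -39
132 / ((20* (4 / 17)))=561 / 20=28.05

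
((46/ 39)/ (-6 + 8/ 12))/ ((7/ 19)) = -437/ 728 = -0.60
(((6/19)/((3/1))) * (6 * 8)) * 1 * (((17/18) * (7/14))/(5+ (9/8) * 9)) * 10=10880/6897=1.58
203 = 203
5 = 5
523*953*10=4984190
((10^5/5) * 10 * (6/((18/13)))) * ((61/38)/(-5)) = -15860000/57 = -278245.61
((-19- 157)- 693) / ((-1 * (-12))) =-72.42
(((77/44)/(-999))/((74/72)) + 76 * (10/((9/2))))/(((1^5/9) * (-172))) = -2080859/235468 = -8.84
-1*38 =-38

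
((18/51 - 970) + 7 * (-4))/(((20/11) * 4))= -2332/17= -137.18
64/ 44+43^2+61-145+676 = 2442.45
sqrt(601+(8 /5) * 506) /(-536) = -sqrt(35265) /2680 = -0.07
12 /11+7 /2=101 /22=4.59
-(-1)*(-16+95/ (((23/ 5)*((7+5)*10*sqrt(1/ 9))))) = -2849/ 184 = -15.48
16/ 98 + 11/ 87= 0.29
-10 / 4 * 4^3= -160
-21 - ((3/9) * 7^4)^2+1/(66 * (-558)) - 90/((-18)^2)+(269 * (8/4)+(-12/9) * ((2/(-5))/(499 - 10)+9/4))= -19210076727029/30014820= -640019.72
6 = 6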